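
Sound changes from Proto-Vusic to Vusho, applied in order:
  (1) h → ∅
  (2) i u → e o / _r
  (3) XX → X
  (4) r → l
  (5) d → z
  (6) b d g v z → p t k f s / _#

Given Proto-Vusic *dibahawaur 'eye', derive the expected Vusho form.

Vusho: *dibahawaur > dibaawaur > dibaawaor > dibawaor > dibawaol > zibawaol  (by h-loss, pre-rhotic lowering, degemination, unconditioned shift, unconditioned shift)

zibawaol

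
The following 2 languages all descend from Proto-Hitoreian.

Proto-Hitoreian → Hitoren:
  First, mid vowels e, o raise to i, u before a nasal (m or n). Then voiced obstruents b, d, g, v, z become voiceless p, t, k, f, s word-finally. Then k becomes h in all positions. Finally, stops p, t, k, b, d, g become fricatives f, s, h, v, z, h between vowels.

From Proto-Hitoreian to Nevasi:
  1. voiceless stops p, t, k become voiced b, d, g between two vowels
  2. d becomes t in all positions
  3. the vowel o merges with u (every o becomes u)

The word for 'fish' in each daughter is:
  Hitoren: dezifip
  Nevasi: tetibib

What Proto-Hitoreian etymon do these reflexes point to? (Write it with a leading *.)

*dedipib

Position 1: Hitoren has d, Nevasi has t. Hitoren preserves d here (none of its changes turn any other segment into d), so the proto-segment is *d.
Position 3: Hitoren has z, Nevasi has t. Taking the neighbouring segments as reconstructed: Hitoren z could go back to *d or *z; Nevasi t could go back to *t or *d — the one source consistent with every daughter is *d.
Position 5: Hitoren has f, Nevasi has b. Taking the neighbouring segments as reconstructed: Hitoren f could go back to *p or *f; Nevasi b could go back to *p or *b — the one source consistent with every daughter is *p.
Verify the candidate proto-form against each daughter:
Hitoren: start from *dedipib.
  rule 1: no change — dedipib
  rule 2 (final devoicing): dedipib → dedipip
  rule 3: no change — dedipip
  rule 4 (intervocalic lenition): dedipip → dezifip
  ⇒ Hitoren dezifip
Nevasi: start from *dedipib.
  rule 1 (intervocalic voicing): dedipib → dedibib
  rule 2 (unconditioned shift): dedibib → tetibib
  rule 3: no change — tetibib
  ⇒ Nevasi tetibib
No other proto-form is consistent with every reflex, so the reconstruction is *dedipib.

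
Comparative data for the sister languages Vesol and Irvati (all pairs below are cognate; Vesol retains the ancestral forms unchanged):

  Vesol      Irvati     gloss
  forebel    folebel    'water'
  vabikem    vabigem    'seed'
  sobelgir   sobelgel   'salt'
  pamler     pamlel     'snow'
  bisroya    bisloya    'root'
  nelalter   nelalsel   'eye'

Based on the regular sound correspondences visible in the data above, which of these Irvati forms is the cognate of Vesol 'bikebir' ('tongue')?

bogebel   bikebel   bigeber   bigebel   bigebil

vabikem ~ vabigem — Vesol k corresponds to Irvati g between vowels (before a front vowel).
sobelgir ~ sobelgel — Vesol i corresponds to Irvati e after a consonant, before r.
sobelgir ~ sobelgel, pamler ~ pamlel — Vesol r corresponds to Irvati l word-finally.
Applying these to Vesol 'bikebir':
  bikebir → bigebir   (k→g between vowels (before a front vowel))
  bigebir → bigeber   (i→e after a consonant, before r)
  bigeber → bigebel   (r→l word-finally)
So the Irvati cognate is 'bigebel'.

bigebel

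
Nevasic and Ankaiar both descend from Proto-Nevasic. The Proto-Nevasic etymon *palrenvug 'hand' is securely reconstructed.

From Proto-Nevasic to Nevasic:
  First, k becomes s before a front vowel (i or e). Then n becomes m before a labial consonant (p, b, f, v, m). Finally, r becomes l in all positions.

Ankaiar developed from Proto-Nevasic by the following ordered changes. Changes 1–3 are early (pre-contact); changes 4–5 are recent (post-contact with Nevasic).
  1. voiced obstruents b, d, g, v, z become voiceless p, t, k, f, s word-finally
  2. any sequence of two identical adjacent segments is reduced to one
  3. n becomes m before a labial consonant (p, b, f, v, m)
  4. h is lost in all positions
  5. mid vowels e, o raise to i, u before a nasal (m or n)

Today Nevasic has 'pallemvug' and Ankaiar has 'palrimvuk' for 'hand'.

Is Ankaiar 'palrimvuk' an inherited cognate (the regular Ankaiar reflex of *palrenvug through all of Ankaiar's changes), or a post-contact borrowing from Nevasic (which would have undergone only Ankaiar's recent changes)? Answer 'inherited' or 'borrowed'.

If inherited, *palrenvug would pass through all of Ankaiar's changes:
Ankaiar: *palrenvug > palrenvuk > palremvuk > palrimvuk  (by final devoicing, nasal place assimilation, pre-nasal raising)
If borrowed from Nevasic 'pallemvug' after the early changes, it would undergo only the recent ones:
  rule 4 (h-loss): no change (pallemvug)
  rule 5 (pre-nasal raising): pallemvug → pallimvug
  ⇒ as a loan: pallimvug
Ankaiar 'palrimvuk' matches the inherited outcome exactly, so it is an inherited cognate, not a loan.

inherited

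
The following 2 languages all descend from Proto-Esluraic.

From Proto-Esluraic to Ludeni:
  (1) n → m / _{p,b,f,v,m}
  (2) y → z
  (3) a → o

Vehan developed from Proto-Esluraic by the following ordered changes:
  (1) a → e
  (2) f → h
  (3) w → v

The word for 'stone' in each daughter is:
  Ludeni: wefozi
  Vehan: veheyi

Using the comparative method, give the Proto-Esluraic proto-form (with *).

*wefayi

Position 3: Ludeni has f, Vehan has h. Ludeni preserves f here (none of its changes turn any other segment into f), so the proto-segment is *f.
Position 1: Ludeni has w, Vehan has v. Ludeni preserves w here (none of its changes turn any other segment into w), so the proto-segment is *w.
This points to *wefayi. Verify forward in each daughter:
Ludeni: *wefayi
  wefayi (rule 1 does not apply)
  wefayi → wefazi   [unconditioned shift]
  wefazi → wefozi   [vowel merger]
  giving Ludeni wefozi.
Vehan: *wefayi
  wefayi → wefeyi   [vowel merger]
  wefeyi → weheyi   [unconditioned shift]
  weheyi → veheyi   [unconditioned shift]
  giving Vehan veheyi.
No other proto-form is consistent with every reflex, so the reconstruction is *wefayi.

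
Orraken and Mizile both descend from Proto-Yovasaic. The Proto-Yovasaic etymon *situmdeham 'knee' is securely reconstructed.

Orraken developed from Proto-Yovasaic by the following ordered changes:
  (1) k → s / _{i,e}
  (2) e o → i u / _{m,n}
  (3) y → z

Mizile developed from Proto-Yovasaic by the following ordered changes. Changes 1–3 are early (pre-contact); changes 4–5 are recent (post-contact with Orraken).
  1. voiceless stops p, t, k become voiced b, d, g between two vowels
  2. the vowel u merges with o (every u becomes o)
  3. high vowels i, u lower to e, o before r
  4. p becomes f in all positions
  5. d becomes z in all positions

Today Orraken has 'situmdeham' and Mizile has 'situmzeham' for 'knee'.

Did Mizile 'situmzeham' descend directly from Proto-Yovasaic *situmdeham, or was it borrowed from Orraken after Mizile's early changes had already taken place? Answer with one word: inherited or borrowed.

borrowed

If inherited, *situmdeham would pass through all of Mizile's changes:
Mizile: start from *situmdeham.
  rule 1 (intervocalic voicing): situmdeham → sidumdeham
  rule 2 (vowel merger): sidumdeham → sidomdeham
  rule 3: no change — sidomdeham
  rule 4: no change — sidomdeham
  rule 5 (unconditioned shift): sidomdeham → sizomzeham
  ⇒ Mizile sizomzeham
If borrowed from Orraken 'situmdeham' after the early changes, it would undergo only the recent ones:
  rule 4 (unconditioned shift): no change (situmdeham)
  rule 5 (unconditioned shift): situmdeham → situmzeham
  ⇒ as a loan: situmzeham
Mizile 'situmzeham' matches the loan outcome 'situmzeham', not the inherited 'sizomzeham' — it skipped the early Mizile changes, so it was borrowed from Orraken.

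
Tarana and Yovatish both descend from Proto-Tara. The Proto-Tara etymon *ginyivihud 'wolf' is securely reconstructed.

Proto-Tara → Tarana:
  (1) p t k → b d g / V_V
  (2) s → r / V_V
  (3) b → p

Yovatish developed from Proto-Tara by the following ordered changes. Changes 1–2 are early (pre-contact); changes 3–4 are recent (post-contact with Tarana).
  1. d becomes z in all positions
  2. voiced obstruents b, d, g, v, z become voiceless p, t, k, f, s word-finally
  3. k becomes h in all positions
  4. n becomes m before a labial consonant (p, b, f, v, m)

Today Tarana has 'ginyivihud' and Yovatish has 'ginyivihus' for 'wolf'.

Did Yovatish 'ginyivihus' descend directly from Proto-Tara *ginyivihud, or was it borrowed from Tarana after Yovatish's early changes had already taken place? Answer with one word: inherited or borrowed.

inherited

If inherited, *ginyivihud would pass through all of Yovatish's changes:
Yovatish: start from *ginyivihud.
  rule 1 (unconditioned shift): ginyivihud → ginyivihuz
  rule 2 (final devoicing): ginyivihuz → ginyivihus
  rule 3: no change — ginyivihus
  rule 4: no change — ginyivihus
  ⇒ Yovatish ginyivihus
If borrowed from Tarana 'ginyivihud' after the early changes, it would undergo only the recent ones:
  rule 3 (unconditioned shift): no change (ginyivihud)
  rule 4 (nasal place assimilation): no change (ginyivihud)
  ⇒ as a loan: ginyivihud
Yovatish 'ginyivihus' matches the inherited outcome exactly, so it is an inherited cognate, not a loan.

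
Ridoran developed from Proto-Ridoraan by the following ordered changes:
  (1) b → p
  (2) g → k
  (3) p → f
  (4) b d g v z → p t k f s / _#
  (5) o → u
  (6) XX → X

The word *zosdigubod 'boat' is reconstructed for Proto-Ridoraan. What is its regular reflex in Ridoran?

zusdikufut

Ridoran: start from *zosdigubod.
  rule 1 (unconditioned shift): zosdigubod → zosdigupod
  rule 2 (unconditioned shift): zosdigupod → zosdikupod
  rule 3 (unconditioned shift): zosdikupod → zosdikufod
  rule 4 (final devoicing): zosdikufod → zosdikufot
  rule 5 (vowel merger): zosdikufot → zusdikufut
  rule 6: no change — zusdikufut
  ⇒ Ridoran zusdikufut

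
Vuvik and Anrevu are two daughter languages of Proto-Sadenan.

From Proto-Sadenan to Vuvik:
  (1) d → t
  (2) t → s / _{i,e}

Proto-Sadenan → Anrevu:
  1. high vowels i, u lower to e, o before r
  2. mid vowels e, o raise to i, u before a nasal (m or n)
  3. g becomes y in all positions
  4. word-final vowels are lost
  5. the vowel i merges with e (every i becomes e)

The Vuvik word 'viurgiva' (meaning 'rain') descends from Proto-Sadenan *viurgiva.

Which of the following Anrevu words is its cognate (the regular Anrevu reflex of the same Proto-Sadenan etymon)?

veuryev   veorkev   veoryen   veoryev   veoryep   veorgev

veoryev

Anrevu: *viurgiva
  viurgiva → viorgiva   [pre-rhotic lowering]
  viorgiva (rule 2 does not apply)
  viorgiva → vioryiva   [unconditioned shift]
  vioryiva → vioryiv   [apocope]
  vioryiv → veoryev   [vowel merger]
  giving Anrevu veoryev.
Only 'veoryev' matches the regular Anrevu development of *viurgiva.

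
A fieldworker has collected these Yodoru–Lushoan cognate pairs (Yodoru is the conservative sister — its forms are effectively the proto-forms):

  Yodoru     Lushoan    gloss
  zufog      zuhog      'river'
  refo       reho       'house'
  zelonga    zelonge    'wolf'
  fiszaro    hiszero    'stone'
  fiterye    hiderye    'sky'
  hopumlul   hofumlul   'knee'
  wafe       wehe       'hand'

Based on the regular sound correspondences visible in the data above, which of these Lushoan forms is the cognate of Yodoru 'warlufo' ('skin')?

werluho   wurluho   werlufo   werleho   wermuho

werluho

fiszaro ~ hiszero — Yodoru a corresponds to Lushoan e after a consonant, before r.
zufog ~ zuhog, refo ~ reho — Yodoru f corresponds to Lushoan h between vowels (before a back vowel).
Applying these to Yodoru 'warlufo':
  warlufo → werlufo   (a→e after a consonant, before r)
  werlufo → werluho   (f→h between vowels (before a back vowel))
So the Lushoan cognate is 'werluho'.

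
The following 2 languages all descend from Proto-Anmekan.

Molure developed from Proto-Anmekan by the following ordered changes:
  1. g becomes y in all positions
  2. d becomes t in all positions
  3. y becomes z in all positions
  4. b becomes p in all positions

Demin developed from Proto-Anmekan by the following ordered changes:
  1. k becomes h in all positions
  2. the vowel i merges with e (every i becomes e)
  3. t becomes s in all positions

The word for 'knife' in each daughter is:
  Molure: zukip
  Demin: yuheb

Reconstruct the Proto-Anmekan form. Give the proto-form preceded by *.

Position 5: Molure has p, Demin has b. Demin preserves b here (none of its changes turn any other segment into b), so the proto-segment is *b.
Position 4: Molure has i, Demin has e. Molure preserves i here (none of its changes turn any other segment into i), so the proto-segment is *i.
This points to *yukib. Verify forward in each daughter:
Molure: *yukib > zukib > zukip  (by unconditioned shift, unconditioned shift)
Demin: start from *yukib.
  rule 1 (unconditioned shift): yukib → yuhib
  rule 2 (vowel merger): yuhib → yuheb
  rule 3: no change — yuheb
  ⇒ Demin yuheb
Only *yukib yields all of Molure zukip, Demin yuheb.

*yukib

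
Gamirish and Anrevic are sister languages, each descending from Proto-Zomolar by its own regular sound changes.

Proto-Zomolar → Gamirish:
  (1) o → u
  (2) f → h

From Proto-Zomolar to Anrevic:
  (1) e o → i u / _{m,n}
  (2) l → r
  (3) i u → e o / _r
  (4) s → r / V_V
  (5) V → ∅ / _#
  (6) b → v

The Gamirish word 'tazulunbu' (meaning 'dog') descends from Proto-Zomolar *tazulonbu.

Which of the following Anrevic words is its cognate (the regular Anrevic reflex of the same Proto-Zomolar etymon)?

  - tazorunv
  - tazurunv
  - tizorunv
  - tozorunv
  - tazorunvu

tazorunv

Anrevic: start from *tazulonbu.
  rule 1 (pre-nasal raising): tazulonbu → tazulunbu
  rule 2 (unconditioned shift): tazulunbu → tazurunbu
  rule 3 (pre-rhotic lowering): tazurunbu → tazorunbu
  rule 4: no change — tazorunbu
  rule 5 (apocope): tazorunbu → tazorunb
  rule 6 (unconditioned shift): tazorunb → tazorunv
  ⇒ Anrevic tazorunv
Among the options, 'tazorunv' alone shows every Anrevic change applied in order.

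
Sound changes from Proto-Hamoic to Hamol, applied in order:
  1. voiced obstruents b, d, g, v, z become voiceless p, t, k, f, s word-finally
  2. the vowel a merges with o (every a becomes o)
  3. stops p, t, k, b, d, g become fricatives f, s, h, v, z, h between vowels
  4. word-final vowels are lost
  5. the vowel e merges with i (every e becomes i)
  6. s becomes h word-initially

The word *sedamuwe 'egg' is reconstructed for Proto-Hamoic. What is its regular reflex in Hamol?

hizomuw

Hamol: *sedamuwe
  sedamuwe (rule 1 does not apply)
  sedamuwe → sedomuwe   [vowel merger]
  sedomuwe → sezomuwe   [intervocalic lenition]
  sezomuwe → sezomuw   [apocope]
  sezomuw → sizomuw   [vowel merger]
  sizomuw → hizomuw   [debuccalisation]
  giving Hamol hizomuw.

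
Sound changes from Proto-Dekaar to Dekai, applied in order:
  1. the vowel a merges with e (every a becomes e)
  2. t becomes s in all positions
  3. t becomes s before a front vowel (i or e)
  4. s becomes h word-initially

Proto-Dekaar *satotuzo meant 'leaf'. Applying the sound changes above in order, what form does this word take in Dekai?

Dekai: start from *satotuzo.
  rule 1 (vowel merger): satotuzo → setotuzo
  rule 2 (unconditioned shift): setotuzo → sesosuzo
  rule 3: no change — sesosuzo
  rule 4 (debuccalisation): sesosuzo → hesosuzo
  ⇒ Dekai hesosuzo

hesosuzo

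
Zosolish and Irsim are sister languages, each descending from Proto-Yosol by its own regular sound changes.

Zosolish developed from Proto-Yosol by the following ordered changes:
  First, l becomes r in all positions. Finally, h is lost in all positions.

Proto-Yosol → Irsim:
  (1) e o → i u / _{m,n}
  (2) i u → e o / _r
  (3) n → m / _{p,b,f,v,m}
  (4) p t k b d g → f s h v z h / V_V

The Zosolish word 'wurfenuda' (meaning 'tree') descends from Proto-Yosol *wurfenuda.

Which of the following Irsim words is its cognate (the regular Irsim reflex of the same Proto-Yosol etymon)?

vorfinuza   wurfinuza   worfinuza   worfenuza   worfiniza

worfinuza

Irsim: *wurfenuda > wurfinuda > worfinuda > worfinuza  (by pre-nasal raising, pre-rhotic lowering, intervocalic lenition)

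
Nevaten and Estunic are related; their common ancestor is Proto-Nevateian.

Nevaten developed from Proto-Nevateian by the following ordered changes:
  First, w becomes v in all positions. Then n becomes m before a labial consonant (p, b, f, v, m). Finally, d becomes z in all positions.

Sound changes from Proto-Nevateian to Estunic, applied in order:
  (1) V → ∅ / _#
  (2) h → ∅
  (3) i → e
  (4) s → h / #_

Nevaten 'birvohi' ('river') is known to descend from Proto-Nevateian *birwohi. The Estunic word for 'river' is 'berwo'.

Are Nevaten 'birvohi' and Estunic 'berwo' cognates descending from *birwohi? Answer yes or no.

Derive the expected Estunic reflex of *birwohi:
Estunic: *birwohi > birwoh > birwo > berwo  (by apocope, h-loss, vowel merger)
Estunic 'berwo' matches the regular reflex exactly, so the pair is cognate.

yes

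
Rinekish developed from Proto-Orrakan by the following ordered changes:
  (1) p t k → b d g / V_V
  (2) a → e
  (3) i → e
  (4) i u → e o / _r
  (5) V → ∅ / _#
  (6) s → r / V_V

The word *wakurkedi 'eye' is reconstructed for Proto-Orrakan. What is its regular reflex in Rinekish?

wegorked

Rinekish: *wakurkedi
  wakurkedi → wagurkedi   [intervocalic voicing]
  wagurkedi → wegurkedi   [vowel merger]
  wegurkedi → wegurkede   [vowel merger]
  wegurkede → wegorkede   [pre-rhotic lowering]
  wegorkede → wegorked   [apocope]
  wegorked (rule 6 does not apply)
  giving Rinekish wegorked.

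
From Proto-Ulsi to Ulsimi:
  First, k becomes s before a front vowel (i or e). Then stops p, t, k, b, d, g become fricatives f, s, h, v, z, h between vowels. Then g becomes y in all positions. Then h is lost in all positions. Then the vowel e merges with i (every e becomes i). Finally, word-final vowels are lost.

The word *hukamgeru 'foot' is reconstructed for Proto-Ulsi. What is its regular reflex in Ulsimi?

Ulsimi: *hukamgeru > huhamgeru > huhamyeru > uamyeru > uamyiru > uamyir  (by intervocalic lenition, unconditioned shift, h-loss, vowel merger, apocope)

uamyir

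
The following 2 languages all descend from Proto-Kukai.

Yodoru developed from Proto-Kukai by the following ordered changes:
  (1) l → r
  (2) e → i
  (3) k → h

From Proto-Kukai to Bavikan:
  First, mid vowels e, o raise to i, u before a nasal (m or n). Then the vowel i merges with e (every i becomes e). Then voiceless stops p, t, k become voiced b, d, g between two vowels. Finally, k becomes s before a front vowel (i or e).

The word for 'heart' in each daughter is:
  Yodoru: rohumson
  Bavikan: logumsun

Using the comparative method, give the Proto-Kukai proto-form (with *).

Position 7: Yodoru has o, Bavikan has u. Yodoru preserves o here (none of its changes turn any other segment into o), so the proto-segment is *o.
Position 1: Yodoru has r, Bavikan has l. Bavikan preserves l here (none of its changes turn any other segment into l), so the proto-segment is *l.
This points to *lokumson. Verify forward in each daughter:
Yodoru: *lokumson > rokumson > rohumson  (by unconditioned shift, unconditioned shift)
Bavikan: start from *lokumson.
  rule 1 (pre-nasal raising): lokumson → lokumsun
  rule 2: no change — lokumsun
  rule 3 (intervocalic voicing): lokumsun → logumsun
  rule 4: no change — logumsun
  ⇒ Bavikan logumsun
*lokumson is the unique common source.

*lokumson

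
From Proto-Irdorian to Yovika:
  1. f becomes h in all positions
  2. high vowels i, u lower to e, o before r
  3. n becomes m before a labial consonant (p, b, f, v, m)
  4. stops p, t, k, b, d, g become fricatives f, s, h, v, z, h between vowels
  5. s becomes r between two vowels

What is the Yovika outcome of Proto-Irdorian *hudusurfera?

Yovika: start from *hudusurfera.
  rule 1 (unconditioned shift): hudusurfera → hudusurhera
  rule 2 (pre-rhotic lowering): hudusurhera → hudusorhera
  rule 3: no change — hudusorhera
  rule 4 (intervocalic lenition): hudusorhera → huzusorhera
  rule 5 (rhotacism): huzusorhera → huzurorhera
  ⇒ Yovika huzurorhera

huzurorhera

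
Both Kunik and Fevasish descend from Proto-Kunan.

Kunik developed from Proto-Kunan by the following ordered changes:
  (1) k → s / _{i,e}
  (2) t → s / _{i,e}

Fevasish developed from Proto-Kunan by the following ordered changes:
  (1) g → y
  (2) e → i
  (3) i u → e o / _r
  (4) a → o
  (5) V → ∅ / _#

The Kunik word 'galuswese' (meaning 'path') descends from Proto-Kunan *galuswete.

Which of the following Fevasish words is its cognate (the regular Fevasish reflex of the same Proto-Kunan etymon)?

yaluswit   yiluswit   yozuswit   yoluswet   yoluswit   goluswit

yoluswit

Fevasish: *galuswete
  galuswete → yaluswete   [unconditioned shift]
  yaluswete → yaluswiti   [vowel merger]
  yaluswiti (rule 3 does not apply)
  yaluswiti → yoluswiti   [vowel merger]
  yoluswiti → yoluswit   [apocope]
  giving Fevasish yoluswit.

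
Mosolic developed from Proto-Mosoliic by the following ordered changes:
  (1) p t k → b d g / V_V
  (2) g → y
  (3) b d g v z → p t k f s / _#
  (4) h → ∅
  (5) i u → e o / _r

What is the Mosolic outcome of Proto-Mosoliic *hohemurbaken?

oemorbayen

Mosolic: *hohemurbaken
  hohemurbaken → hohemurbagen   [intervocalic voicing]
  hohemurbagen → hohemurbayen   [unconditioned shift]
  hohemurbayen (rule 3 does not apply)
  hohemurbayen → oemurbayen   [h-loss]
  oemurbayen → oemorbayen   [pre-rhotic lowering]
  giving Mosolic oemorbayen.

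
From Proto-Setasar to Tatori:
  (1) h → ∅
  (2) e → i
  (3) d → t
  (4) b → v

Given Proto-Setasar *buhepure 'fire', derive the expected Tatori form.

vuipuri

Tatori: start from *buhepure.
  rule 1 (h-loss): buhepure → buepure
  rule 2 (vowel merger): buepure → buipuri
  rule 3: no change — buipuri
  rule 4 (unconditioned shift): buipuri → vuipuri
  ⇒ Tatori vuipuri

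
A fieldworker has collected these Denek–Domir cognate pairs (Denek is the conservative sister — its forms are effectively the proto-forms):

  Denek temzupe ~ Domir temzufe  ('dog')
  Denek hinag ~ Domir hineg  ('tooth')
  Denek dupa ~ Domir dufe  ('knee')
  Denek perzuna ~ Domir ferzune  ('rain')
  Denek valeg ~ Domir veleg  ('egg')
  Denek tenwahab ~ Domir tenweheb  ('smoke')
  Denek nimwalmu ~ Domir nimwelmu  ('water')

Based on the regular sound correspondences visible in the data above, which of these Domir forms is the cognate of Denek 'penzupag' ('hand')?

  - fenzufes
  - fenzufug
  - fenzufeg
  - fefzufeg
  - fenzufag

perzuna ~ ferzune — Denek p corresponds to Domir f word-initially before a front vowel.
dupa ~ dufe — Denek p corresponds to Domir f between vowels (before a back vowel).
hinag ~ hineg, valeg ~ veleg — Denek a corresponds to Domir e after a consonant, before a consonant other than r, m, n, p, b, f, v.
Applying these to Denek 'penzupag':
  penzupag → fenzupag   (p→f word-initially before a front vowel)
  fenzupag → fenzufag   (p→f between vowels (before a back vowel))
  fenzufag → fenzufeg   (a→e after a consonant, before a consonant other than r, m, n, p, b, f, v)
So the Domir cognate is 'fenzufeg'.

fenzufeg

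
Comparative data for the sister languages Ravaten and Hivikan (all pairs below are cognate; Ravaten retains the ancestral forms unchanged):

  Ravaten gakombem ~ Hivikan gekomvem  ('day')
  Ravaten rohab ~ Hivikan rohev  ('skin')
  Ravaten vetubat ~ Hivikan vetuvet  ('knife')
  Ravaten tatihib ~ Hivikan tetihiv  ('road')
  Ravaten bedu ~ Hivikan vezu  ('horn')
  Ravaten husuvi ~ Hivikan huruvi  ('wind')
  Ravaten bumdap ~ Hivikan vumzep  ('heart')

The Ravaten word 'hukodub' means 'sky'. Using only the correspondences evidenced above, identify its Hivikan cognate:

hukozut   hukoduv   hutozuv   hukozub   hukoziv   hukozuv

bedu ~ vezu — Ravaten d corresponds to Hivikan z between vowels (before a back vowel).
rohab ~ rohev, tatihib ~ tetihiv — Ravaten b corresponds to Hivikan v word-finally.
Applying these to Ravaten 'hukodub':
  hukodub → hukozub   (d→z between vowels (before a back vowel))
  hukozub → hukozuv   (b→v word-finally)
So the Hivikan cognate is 'hukozuv'.

hukozuv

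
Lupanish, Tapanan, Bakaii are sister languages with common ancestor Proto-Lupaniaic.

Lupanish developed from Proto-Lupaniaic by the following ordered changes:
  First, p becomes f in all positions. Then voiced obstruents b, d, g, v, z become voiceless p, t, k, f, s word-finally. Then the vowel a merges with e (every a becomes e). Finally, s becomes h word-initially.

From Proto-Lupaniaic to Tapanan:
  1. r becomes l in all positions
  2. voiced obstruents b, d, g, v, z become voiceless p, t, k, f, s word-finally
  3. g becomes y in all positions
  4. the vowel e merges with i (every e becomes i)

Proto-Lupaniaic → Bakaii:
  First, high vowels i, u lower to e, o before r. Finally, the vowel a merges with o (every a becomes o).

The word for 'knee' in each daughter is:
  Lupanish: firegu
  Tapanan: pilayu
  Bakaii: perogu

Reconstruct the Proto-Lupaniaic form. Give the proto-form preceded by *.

*piragu

Position 1: Lupanish has f, Tapanan has p, Bakaii has p. Bakaii preserves p here (none of its changes turn any other segment into p), so the proto-segment is *p.
Position 2: Lupanish has i, Tapanan has i, Bakaii has e. Lupanish preserves i here (none of its changes turn any other segment into i), so the proto-segment is *i.
Continuing position by position gives *piragu; check it forward:
Lupanish: start from *piragu.
  rule 1 (unconditioned shift): piragu → firagu
  rule 2: no change — firagu
  rule 3 (vowel merger): firagu → firegu
  rule 4: no change — firegu
  ⇒ Lupanish firegu
Tapanan: start from *piragu.
  rule 1 (unconditioned shift): piragu → pilagu
  rule 2: no change — pilagu
  rule 3 (unconditioned shift): pilagu → pilayu
  rule 4: no change — pilayu
  ⇒ Tapanan pilayu
Bakaii: start from *piragu.
  rule 1 (pre-rhotic lowering): piragu → peragu
  rule 2 (vowel merger): peragu → perogu
  ⇒ Bakaii perogu
Only *piragu yields all of Lupanish firegu, Tapanan pilayu, Bakaii perogu.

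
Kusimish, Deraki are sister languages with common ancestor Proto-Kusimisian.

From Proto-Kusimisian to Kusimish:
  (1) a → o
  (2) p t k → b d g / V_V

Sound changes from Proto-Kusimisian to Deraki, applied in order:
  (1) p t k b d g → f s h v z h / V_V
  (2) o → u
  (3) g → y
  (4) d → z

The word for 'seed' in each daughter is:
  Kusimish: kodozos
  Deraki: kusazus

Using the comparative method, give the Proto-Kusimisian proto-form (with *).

*kotazos

Position 6: Kusimish has o, Deraki has u. Taking the neighbouring segments as reconstructed: Kusimish o could go back to *a or *o; Deraki u could go back to *o or *u — the one source consistent with every daughter is *o.
Position 4: Kusimish has o, Deraki has a. Deraki preserves a here (none of its changes turn any other segment into a), so the proto-segment is *a.
This points to *kotazos. Verify forward in each daughter:
Kusimish: start from *kotazos.
  rule 1 (vowel merger): kotazos → kotozos
  rule 2 (intervocalic voicing): kotozos → kodozos
  ⇒ Kusimish kodozos
Deraki: *kotazos
  kotazos → kosazos   [intervocalic lenition]
  kosazos → kusazus   [vowel merger]
  kusazus (rule 3 does not apply)
  kusazus (rule 4 does not apply)
  giving Deraki kusazus.
No other proto-form is consistent with every reflex, so the reconstruction is *kotazos.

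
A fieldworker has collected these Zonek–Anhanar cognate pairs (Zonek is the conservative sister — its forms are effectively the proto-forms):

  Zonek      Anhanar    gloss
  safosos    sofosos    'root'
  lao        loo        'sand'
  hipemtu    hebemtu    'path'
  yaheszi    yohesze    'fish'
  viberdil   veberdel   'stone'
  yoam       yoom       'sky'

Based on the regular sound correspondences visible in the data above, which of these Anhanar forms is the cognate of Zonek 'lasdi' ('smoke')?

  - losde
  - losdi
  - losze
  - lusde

losde

yaheszi ~ yohesze — Zonek a corresponds to Anhanar o after a consonant, before a consonant other than r, m, n, p, b, f, v.
yaheszi ~ yohesze — Zonek i corresponds to Anhanar e word-finally.
Applying these to Zonek 'lasdi':
  lasdi → losdi   (a→o after a consonant, before a consonant other than r, m, n, p, b, f, v)
  losdi → losde   (i→e word-finally)
So the Anhanar cognate is 'losde'.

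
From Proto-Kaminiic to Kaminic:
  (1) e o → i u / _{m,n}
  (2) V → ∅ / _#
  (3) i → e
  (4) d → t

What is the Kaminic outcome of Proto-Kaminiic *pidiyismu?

peteyesm

Kaminic: start from *pidiyismu.
  rule 1: no change — pidiyismu
  rule 2 (apocope): pidiyismu → pidiyism
  rule 3 (vowel merger): pidiyism → pedeyesm
  rule 4 (unconditioned shift): pedeyesm → peteyesm
  ⇒ Kaminic peteyesm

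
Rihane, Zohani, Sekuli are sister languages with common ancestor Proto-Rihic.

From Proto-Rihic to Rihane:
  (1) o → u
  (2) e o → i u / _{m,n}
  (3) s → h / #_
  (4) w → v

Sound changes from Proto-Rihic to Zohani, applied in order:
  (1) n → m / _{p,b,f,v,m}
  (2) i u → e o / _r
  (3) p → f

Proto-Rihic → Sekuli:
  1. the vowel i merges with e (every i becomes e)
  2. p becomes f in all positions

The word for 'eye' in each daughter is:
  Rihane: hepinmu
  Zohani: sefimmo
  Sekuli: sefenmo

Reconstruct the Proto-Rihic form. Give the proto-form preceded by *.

Position 5: Rihane has n, Zohani has m, Sekuli has n. Rihane preserves n here (none of its changes turn any other segment into n), so the proto-segment is *n.
Position 4: Rihane has i, Zohani has i, Sekuli has e. Zohani preserves i here (none of its changes turn any other segment into i), so the proto-segment is *i.
Continuing position by position gives *sepinmo; check it forward:
Rihane: *sepinmo > sepinmu > hepinmu  (by vowel merger, debuccalisation)
Zohani: *sepinmo
  sepinmo → sepimmo   [nasal place assimilation]
  sepimmo (rule 2 does not apply)
  sepimmo → sefimmo   [unconditioned shift]
  giving Zohani sefimmo.
Sekuli: *sepinmo
  sepinmo → sepenmo   [vowel merger]
  sepenmo → sefenmo   [unconditioned shift]
  giving Sekuli sefenmo.
*sepinmo is the unique common source.

*sepinmo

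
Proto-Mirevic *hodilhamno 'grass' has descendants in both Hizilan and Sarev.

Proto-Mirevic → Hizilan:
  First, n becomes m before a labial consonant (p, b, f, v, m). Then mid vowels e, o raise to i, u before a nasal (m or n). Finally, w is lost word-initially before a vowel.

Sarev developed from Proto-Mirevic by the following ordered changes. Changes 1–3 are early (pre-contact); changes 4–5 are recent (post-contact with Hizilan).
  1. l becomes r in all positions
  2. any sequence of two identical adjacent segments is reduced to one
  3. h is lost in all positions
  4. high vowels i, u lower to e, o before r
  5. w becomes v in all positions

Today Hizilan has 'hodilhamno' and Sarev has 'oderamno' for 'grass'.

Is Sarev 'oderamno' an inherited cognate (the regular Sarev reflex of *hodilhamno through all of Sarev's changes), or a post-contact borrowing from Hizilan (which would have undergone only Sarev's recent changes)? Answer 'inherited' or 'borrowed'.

inherited

If inherited, *hodilhamno would pass through all of Sarev's changes:
Sarev: *hodilhamno > hodirhamno > odiramno > oderamno  (by unconditioned shift, h-loss, pre-rhotic lowering)
If borrowed from Hizilan 'hodilhamno' after the early changes, it would undergo only the recent ones:
  rule 4 (pre-rhotic lowering): no change (hodilhamno)
  rule 5 (unconditioned shift): no change (hodilhamno)
  ⇒ as a loan: hodilhamno
Sarev 'oderamno' matches the inherited outcome exactly, so it is an inherited cognate, not a loan.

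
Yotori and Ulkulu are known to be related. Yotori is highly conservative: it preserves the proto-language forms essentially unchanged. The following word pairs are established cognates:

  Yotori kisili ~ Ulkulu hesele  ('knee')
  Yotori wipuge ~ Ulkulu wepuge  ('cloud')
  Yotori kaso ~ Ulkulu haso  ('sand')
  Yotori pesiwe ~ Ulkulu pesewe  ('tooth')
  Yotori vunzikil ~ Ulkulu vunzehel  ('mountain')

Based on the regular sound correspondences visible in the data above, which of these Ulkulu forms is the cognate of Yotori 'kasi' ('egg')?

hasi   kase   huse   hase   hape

hase

kaso ~ haso — Yotori k corresponds to Ulkulu h word-initially before a back vowel.
kisili ~ hesele — Yotori i corresponds to Ulkulu e word-finally.
Applying these to Yotori 'kasi':
  kasi → hasi   (k→h word-initially before a back vowel)
  hasi → hase   (i→e word-finally)
So the Ulkulu cognate is 'hase'.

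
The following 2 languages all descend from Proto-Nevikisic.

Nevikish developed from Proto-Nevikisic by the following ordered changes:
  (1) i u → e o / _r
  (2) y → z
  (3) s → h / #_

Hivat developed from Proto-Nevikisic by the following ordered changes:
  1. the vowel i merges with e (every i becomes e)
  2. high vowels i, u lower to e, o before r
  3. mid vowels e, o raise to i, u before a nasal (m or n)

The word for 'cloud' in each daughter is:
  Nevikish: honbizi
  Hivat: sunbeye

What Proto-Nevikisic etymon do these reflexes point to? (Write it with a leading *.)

Position 6: Nevikish has z, Hivat has y. Hivat preserves y here (none of its changes turn any other segment into y), so the proto-segment is *y.
Position 5: Nevikish has i, Hivat has e. Nevikish preserves i here (none of its changes turn any other segment into i), so the proto-segment is *i.
Continuing position by position gives *sonbiyi; check it forward:
Nevikish: *sonbiyi > sonbizi > honbizi  (by unconditioned shift, debuccalisation)
Hivat: *sonbiyi > sonbeye > sunbeye  (by vowel merger, pre-nasal raising)
Only *sonbiyi yields all of Nevikish honbizi, Hivat sunbeye.

*sonbiyi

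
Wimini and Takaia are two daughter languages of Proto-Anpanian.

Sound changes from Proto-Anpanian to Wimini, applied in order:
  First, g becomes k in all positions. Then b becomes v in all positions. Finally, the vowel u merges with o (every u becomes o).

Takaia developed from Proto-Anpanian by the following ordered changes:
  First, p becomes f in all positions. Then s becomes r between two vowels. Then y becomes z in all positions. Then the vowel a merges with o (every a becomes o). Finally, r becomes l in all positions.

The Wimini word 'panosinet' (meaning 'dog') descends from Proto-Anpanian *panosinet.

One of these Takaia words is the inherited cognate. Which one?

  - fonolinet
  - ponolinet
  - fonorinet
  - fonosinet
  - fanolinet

Takaia: *panosinet > fanosinet > fanorinet > fonorinet > fonolinet  (by unconditioned shift, rhotacism, vowel merger, unconditioned shift)
The other candidates each miss or misapply at least one Takaia change.

fonolinet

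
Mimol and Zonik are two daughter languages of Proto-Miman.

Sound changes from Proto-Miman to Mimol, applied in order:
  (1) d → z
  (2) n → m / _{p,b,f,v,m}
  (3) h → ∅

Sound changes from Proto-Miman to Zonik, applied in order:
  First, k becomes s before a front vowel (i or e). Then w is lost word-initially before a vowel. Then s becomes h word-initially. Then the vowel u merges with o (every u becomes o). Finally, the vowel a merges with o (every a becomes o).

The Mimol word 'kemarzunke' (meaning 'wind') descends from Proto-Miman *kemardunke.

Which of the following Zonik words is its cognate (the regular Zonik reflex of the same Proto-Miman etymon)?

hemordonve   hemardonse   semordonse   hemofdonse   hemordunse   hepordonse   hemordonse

Zonik: start from *kemardunke.
  rule 1 (palatalisation): kemardunke → semardunse
  rule 2: no change — semardunse
  rule 3 (debuccalisation): semardunse → hemardunse
  rule 4 (vowel merger): hemardunse → hemardonse
  rule 5 (vowel merger): hemardonse → hemordonse
  ⇒ Zonik hemordonse
Among the options, 'hemordonse' alone shows every Zonik change applied in order.

hemordonse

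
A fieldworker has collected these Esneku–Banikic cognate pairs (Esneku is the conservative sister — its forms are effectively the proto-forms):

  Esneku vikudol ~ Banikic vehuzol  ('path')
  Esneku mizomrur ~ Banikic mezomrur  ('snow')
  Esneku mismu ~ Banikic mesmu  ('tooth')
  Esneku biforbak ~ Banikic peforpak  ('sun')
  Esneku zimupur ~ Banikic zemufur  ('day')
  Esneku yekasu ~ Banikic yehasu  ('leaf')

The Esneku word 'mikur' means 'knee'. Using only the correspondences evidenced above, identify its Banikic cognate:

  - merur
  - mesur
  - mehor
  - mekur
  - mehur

mehur

vikudol ~ vehuzol, mizomrur ~ mezomrur — Esneku i corresponds to Banikic e after a consonant, before a consonant other than r, m, n, p, b, f, v.
vikudol ~ vehuzol — Esneku k corresponds to Banikic h between vowels (before a back vowel).
Applying these to Esneku 'mikur':
  mikur → mekur   (i→e after a consonant, before a consonant other than r, m, n, p, b, f, v)
  mekur → mehur   (k→h between vowels (before a back vowel))
So the Banikic cognate is 'mehur'.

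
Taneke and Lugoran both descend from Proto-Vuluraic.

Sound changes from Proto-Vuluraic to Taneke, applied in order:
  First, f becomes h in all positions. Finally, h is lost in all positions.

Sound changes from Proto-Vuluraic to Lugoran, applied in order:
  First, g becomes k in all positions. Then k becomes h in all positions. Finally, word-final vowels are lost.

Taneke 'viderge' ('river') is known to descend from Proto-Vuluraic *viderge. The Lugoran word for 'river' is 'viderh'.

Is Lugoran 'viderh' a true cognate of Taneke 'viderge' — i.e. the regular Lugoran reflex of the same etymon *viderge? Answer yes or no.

yes

Derive the expected Lugoran reflex of *viderge:
Lugoran: *viderge
  viderge → viderke   [unconditioned shift]
  viderke → viderhe   [unconditioned shift]
  viderhe → viderh   [apocope]
  giving Lugoran viderh.
Lugoran 'viderh' matches the regular reflex exactly, so the pair is cognate.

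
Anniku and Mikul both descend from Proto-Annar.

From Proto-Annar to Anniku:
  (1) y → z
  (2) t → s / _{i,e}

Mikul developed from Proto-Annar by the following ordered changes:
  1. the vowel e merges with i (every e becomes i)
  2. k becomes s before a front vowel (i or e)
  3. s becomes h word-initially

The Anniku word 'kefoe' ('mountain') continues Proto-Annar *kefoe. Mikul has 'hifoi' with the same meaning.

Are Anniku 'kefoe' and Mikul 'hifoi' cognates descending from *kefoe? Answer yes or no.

Derive the expected Mikul reflex of *kefoe:
Mikul: *kefoe > kifoi > sifoi > hifoi  (by vowel merger, palatalisation, debuccalisation)
Mikul 'hifoi' matches the regular reflex exactly, so the pair is cognate.

yes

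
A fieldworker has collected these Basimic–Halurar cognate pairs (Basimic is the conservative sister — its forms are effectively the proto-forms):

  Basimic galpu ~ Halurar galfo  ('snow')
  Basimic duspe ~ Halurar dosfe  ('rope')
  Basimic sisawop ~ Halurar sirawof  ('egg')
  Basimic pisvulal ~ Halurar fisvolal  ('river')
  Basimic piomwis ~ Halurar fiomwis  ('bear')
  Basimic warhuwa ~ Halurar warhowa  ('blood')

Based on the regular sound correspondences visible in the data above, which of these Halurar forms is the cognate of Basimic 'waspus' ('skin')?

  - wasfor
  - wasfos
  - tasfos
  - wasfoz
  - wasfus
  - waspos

wasfos

galpu ~ galfo — Basimic p corresponds to Halurar f after a consonant, before a back vowel.
duspe ~ dosfe, pisvulal ~ fisvolal — Basimic u corresponds to Halurar o after a consonant, before a consonant other than r, m, n, p, b, f, v.
Applying these to Basimic 'waspus':
  waspus → wasfus   (p→f after a consonant, before a back vowel)
  wasfus → wasfos   (u→o after a consonant, before a consonant other than r, m, n, p, b, f, v)
So the Halurar cognate is 'wasfos'.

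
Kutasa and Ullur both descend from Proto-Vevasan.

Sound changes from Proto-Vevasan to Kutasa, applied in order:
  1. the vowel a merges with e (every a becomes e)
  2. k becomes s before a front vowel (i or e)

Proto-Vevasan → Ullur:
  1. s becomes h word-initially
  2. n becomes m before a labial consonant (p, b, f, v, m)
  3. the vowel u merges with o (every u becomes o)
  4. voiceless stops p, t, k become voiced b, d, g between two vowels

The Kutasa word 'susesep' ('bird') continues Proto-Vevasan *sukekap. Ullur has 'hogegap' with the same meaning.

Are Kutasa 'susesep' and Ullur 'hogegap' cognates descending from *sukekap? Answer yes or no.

Derive the expected Ullur reflex of *sukekap:
Ullur: *sukekap
  sukekap → hukekap   [debuccalisation]
  hukekap (rule 2 does not apply)
  hukekap → hokekap   [vowel merger]
  hokekap → hogegap   [intervocalic voicing]
  giving Ullur hogegap.
Ullur 'hogegap' matches the regular reflex exactly, so the pair is cognate.

yes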